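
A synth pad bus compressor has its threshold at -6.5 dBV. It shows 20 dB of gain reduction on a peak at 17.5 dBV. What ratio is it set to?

6:1

Input overshoot = 17.5 − (-6.5) = 24 dB.
Output overshoot = 24 − 20 = 4 dB.
Ratio = input overshoot / output overshoot = 24 / 4 = 6.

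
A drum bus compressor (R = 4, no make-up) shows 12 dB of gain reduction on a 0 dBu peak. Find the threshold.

Let T be the threshold. Output overshoot = (input overshoot)/R, so -12 − T = (0 − T)/4.
4·(-12 − T) = 0 − T → 3·T = -48 − 0 = -48.
T = -48/3 = -16 dBu.

-16 dBu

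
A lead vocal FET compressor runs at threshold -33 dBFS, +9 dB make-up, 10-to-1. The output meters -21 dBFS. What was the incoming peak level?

-3 dBFS

Stripping the +9 dB make-up gives -30 dBFS at the gain stage.
Post-compression overshoot = -30 − (-33) = 3 dB.
Undo the ratio: input overshoot = 3 × 10 = 30 dB, giving input = -3 dBFS.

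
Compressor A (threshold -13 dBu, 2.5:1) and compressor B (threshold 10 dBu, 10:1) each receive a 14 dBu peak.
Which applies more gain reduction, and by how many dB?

A: overshoot 27 dB → output overshoot 10.8 dB → GR 16.2 dB.
B: overshoot 4 dB → output overshoot 0.4 dB → GR 3.6 dB.
Difference: 12.6 dB in favour of A.

A, by 12.6 dB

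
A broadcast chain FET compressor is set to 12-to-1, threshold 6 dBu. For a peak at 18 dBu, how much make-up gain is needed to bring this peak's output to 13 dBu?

The peak compresses to 6 + 12/12 = 7 dBu.
To reach 13 dBu requires 13 − 7 = 6 dB of make-up.

6 dB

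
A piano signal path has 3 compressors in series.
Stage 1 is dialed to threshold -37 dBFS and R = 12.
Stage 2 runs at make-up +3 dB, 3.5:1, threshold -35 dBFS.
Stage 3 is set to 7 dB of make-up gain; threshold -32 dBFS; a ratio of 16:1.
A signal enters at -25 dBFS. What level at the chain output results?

Stage 1: 12 dB above -37 dBFS, reduced 12:1 to 1 dB above → -36 dBFS.
Stage 2: -36 dBFS ≤ -35 dBFS, so stage 2 doesn't engage; make-up brings it to -33 dBFS.
Stage 3: -33 dBFS ≤ -32 dBFS, so stage 3 doesn't engage; make-up brings it to -26 dBFS.

-26 dBFS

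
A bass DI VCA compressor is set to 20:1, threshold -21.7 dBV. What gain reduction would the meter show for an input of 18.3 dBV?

Overshoot = 18.3 − (-21.7) = 40 dB.
A 20:1 ratio leaves 2 dB of that excess.
Gain reduction = 40 − 2 = 38 dB.

38 dB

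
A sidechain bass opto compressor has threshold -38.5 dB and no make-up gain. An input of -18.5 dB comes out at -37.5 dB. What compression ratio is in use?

20:1

Input overshoot = -18.5 − (-38.5) = 20 dB; output overshoot = -37.5 − (-38.5) = 1 dB.
Ratio = 20 / 1 = 20.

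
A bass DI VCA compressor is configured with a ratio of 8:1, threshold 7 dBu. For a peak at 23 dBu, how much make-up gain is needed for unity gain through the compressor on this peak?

Overshoot 16 dB → 16/8 = 2 dB after compression, so the compressed level is 7 + 2 = 9 dBu.
Make-up = target − compressed = 23 − 9 = 14 dB.

14 dB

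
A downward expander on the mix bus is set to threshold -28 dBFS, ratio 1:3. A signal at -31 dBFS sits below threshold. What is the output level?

-37 dBFS

The input is 3 dB below the -28 dBFS threshold.
A 1:3 expander multiplies undershoot by 3: 3 × 3 = 9 dB below threshold.
Output = -28 − 9 = -37 dBFS.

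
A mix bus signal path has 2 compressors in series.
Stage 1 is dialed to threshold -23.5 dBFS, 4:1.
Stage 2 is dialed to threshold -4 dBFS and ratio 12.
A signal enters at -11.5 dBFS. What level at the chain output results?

-20.5 dBFS

Stage 1: 12 dB above -23.5 dBFS, reduced 4:1 to 3 dB above → -20.5 dBFS.
Stage 2: -20.5 dBFS is at or below the -4 dBFS threshold — no compression; output -20.5 dBFS.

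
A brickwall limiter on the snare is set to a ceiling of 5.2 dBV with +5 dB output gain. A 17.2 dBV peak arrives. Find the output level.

10.2 dBV

The limiter clamps the peak to its 5.2 dBV ceiling.
Output gain then adds 5 dB: 5.2 + 5 = 10.2 dBV.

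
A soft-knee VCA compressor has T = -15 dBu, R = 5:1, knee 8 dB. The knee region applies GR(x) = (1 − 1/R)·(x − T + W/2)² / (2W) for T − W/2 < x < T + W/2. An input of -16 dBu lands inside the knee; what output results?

x − T + W/2 = -16 − (-15) + 4 = 3.
GR = (1 − 1/5) × 3² / 16 = 0.8 × 9 / 16 = 0.45 dB.
Output = -16 − 0.45 = -16.45 dBu.

-16.45 dBu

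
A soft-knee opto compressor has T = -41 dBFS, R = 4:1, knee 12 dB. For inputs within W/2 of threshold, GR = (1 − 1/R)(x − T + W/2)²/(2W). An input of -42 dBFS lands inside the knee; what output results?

x − T + W/2 = -42 − (-41) + 6 = 5.
GR = (1 − 1/4) × 5² / 24 = 0.75 × 25 / 24 = 0.78125 dB.
Output = -42 − 0.78125 = -42.78125 dBFS.

-42.78125 dBFS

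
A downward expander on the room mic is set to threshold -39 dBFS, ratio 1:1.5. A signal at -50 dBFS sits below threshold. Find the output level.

-55.5 dBFS

Undershoot = (-39) − (-50) = 11 dB.
At 1:1.5, that expands to 16.5 dB under threshold.
Output = -39 − 16.5 = -55.5 dBFS.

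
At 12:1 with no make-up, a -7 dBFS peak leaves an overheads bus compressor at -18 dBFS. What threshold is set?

-19 dBFS

Let T be the threshold. Output overshoot = (input overshoot)/R, so -18 − T = (-7 − T)/12.
12·(-18 − T) = -7 − T → 11·T = -216 − (-7) = -209.
T = -209/11 = -19 dBFS.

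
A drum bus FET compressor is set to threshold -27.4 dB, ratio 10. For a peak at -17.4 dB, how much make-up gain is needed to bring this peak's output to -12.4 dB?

The peak compresses to -27.4 + 10/10 = -26.4 dB.
To reach -12.4 dB requires -12.4 − (-26.4) = 14 dB of make-up.

14 dB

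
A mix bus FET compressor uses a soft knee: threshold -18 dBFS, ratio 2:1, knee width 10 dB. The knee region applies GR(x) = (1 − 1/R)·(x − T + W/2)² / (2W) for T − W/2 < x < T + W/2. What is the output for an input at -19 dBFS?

-19.4 dBFS

x − T + W/2 = -19 − (-18) + 5 = 4.
GR = (1 − 1/2) × 4² / 20 = 0.5 × 16 / 20 = 0.4 dB.
Output = -19 − 0.4 = -19.4 dBFS.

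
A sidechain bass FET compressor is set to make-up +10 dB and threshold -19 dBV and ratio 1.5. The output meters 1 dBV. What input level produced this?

Before make-up, the level was 1 − 10 = -9 dBV.
That's 10 dB above the -19 dBV threshold.
Undo the ratio: input overshoot = 10 × 1.5 = 15 dB, giving input = -4 dBV.

-4 dBV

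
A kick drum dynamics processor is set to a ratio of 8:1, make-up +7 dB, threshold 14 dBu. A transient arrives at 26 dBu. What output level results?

The input is 12 dB above the 14 dBu threshold.
8:1 compression reduces that to 12/8 = 1.5 dB over.
So the level is 14 + 1.5 = 15.5 dBu; make-up adds 7 dB, giving 22.5 dBu.

22.5 dBu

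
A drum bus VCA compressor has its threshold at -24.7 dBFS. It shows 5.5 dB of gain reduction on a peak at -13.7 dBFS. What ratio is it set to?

Input overshoot = -13.7 − (-24.7) = 11 dB.
Output overshoot = 11 − 5.5 = 5.5 dB.
Ratio = input overshoot / output overshoot = 11 / 5.5 = 2.

2:1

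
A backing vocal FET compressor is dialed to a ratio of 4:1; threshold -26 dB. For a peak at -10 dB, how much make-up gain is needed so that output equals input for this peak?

Overshoot 16 dB → 16/4 = 4 dB after compression, so the compressed level is -26 + 4 = -22 dB.
Make-up = target − compressed = -10 − (-22) = 12 dB.

12 dB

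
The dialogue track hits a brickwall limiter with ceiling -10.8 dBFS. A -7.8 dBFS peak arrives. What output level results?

The limiter clamps the peak to its -10.8 dBFS ceiling.

-10.8 dBFS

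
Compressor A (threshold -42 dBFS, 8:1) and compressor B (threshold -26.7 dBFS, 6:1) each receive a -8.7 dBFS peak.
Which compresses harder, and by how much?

A, by 14.1375 dB

A: overshoot 33.3 dB → output overshoot 4.1625 dB → GR 29.1375 dB.
B: overshoot 18 dB → output overshoot 3 dB → GR 15 dB.
Difference: 14.1375 dB in favour of A.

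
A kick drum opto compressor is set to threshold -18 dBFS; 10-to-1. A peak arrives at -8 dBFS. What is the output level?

-8 dBFS sits 10 dB over threshold.
10:1 compression reduces that to 10/10 = 1 dB over.
Output = -18 + 1 = -17 dBFS.

-17 dBFS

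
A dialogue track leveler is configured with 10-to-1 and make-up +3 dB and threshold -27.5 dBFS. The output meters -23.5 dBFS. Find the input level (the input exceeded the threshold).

Before make-up, the level was -23.5 − 3 = -26.5 dBFS.
That's 1 dB above the -27.5 dBFS threshold.
Before 10:1 compression the overshoot was 1 × 10 = 10 dB, so input = -27.5 + 10 = -17.5 dBFS.

-17.5 dBFS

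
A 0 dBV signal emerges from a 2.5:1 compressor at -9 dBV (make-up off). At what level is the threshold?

Gain reduction = 0 − (-9) = 9 dB; output overshoot = GR / (R − 1) = 9 / 1.5 = 6 dB.
Threshold = output − output overshoot = -9 − 6 = -15 dBV.

-15 dBV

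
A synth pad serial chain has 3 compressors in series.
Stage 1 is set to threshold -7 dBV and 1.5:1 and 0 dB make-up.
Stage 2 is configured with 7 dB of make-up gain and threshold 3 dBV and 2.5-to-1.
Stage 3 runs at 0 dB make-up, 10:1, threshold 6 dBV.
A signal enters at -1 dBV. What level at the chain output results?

4 dBV

Stage 1: 6 dB above -7 dBV, reduced 1.5:1 to 4 dB above → -3 dBV.
Stage 2: -3 dBV is at or below the 3 dBV threshold — no compression; make-up brings it to 4 dBV.
Stage 3: 4 dBV ≤ 6 dBV, so stage 3 doesn't engage; output 4 dBV.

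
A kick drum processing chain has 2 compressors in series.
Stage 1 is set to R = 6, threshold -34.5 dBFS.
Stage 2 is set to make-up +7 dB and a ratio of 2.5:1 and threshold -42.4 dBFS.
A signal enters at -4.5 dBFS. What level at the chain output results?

-30.24 dBFS

Stage 1: -4.5 dBFS is 30 dB over -34.5 dBFS; at 6:1 that becomes 5 dB over, giving -29.5 dBFS.
Stage 2: 12.9 dB above -42.4 dBFS, reduced 2.5:1 to 5.16 dB above → -37.24 dBFS; +7 dB make-up → -30.24 dBFS.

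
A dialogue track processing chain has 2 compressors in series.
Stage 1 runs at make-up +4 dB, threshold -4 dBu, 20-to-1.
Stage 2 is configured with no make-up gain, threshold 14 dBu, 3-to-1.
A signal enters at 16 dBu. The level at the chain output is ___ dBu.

1 dBu

Stage 1: 20 dB above -4 dBu, reduced 20:1 to 1 dB above → -3 dBu; +4 dB make-up → 1 dBu.
Stage 2: 1 dBu is at or below the 14 dBu threshold — no compression; output 1 dBu.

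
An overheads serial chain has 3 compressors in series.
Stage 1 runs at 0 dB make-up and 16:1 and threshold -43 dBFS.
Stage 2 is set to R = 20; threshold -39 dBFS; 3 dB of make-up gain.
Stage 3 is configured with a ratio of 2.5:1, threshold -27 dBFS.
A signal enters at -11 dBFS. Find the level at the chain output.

Stage 1: -11 dBFS is 32 dB over -43 dBFS; at 16:1 that becomes 2 dB over, giving -41 dBFS.
Stage 2: below threshold (-41 ≤ -39); passes unchanged; make-up brings it to -38 dBFS.
Stage 3: -38 dBFS is at or below the -27 dBFS threshold — no compression; output -38 dBFS.

-38 dBFS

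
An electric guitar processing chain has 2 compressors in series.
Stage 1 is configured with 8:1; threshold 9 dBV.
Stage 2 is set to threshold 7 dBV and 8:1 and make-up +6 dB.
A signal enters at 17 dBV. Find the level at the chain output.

13.375 dBV

Stage 1: overshoot 8 dB → 8/8 = 1 dB → 10 dBV.
Stage 2: overshoot 3 dB → 3/8 = 0.375 dB → 7.375 dBV; +6 dB make-up → 13.375 dBV.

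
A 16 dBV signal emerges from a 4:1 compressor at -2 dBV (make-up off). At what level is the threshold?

-8 dBV

Gain reduction = 16 − (-2) = 18 dB; output overshoot = GR / (R − 1) = 18 / 3 = 6 dB.
Threshold = output − output overshoot = -2 − 6 = -8 dBV.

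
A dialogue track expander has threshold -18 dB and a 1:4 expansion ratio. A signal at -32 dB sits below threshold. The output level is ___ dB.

The input is 14 dB below the -18 dB threshold.
A 1:4 expander multiplies undershoot by 4: 14 × 4 = 56 dB below threshold.
Output = -18 − 56 = -74 dB.

-74 dB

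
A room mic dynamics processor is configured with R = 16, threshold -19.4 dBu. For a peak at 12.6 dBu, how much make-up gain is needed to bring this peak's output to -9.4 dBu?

The peak compresses to -19.4 + 32/16 = -17.4 dBu.
To reach -9.4 dBu requires -9.4 − (-17.4) = 8 dB of make-up.

8 dB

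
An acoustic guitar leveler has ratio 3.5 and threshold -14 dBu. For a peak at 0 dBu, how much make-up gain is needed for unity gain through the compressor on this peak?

Overshoot 14 dB → 14/3.5 = 4 dB after compression, so the compressed level is -14 + 4 = -10 dBu.
Make-up = target − compressed = 0 − (-10) = 10 dB.

10 dB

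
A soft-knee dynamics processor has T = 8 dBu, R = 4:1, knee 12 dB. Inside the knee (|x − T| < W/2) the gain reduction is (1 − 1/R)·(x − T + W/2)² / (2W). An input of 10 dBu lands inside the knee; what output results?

x − T + W/2 = 10 − 8 + 6 = 8.
GR = (1 − 1/4) × 8² / 24 = 0.75 × 64 / 24 = 2 dB.
Output = 10 − 2 = 8 dBu.

8 dBu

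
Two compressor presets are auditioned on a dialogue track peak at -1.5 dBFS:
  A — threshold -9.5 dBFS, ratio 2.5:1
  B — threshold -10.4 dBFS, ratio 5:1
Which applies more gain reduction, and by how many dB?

B, by 2.32 dB

A: GR = 8 − 8/2.5 = 4.8 dB.
B: GR = 8.9 − 8.9/5 = 7.12 dB.
B applies 2.32 dB more gain reduction.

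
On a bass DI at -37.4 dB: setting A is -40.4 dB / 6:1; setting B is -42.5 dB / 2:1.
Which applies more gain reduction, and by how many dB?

B, by 0.05 dB

A: overshoot 3 dB → output overshoot 0.5 dB → GR 2.5 dB.
B: overshoot 5.1 dB → output overshoot 2.55 dB → GR 2.55 dB.
Difference: 0.05 dB in favour of B.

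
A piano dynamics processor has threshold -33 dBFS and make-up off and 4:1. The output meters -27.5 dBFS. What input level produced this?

-11 dBFS

That's 5.5 dB above the -33 dBFS threshold.
Before 4:1 compression the overshoot was 5.5 × 4 = 22 dB, so input = -33 + 22 = -11 dBFS.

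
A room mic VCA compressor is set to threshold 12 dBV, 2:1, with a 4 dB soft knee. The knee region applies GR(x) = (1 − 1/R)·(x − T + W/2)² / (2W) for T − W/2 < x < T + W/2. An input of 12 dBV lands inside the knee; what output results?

x − T + W/2 = 12 − 12 + 2 = 2.
GR = (1 − 1/2) × 2² / 8 = 0.5 × 4 / 8 = 0.25 dB.
Output = 12 − 0.25 = 11.75 dBV.

11.75 dBV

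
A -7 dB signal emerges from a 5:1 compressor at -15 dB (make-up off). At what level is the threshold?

Input is 10 dB above T (since output overshoot × R = input overshoot: (-15 − T)·5 = -7 − T gives T = -17 dB).
Check: -17 + (-7 − (-17))/5 = -17 + 2 = -15 dB. ✓

-17 dB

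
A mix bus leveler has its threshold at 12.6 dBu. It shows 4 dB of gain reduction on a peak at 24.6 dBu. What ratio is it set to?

Input overshoot = 24.6 − 12.6 = 12 dB.
Output overshoot = 12 − 4 = 8 dB.
Ratio = input overshoot / output overshoot = 12 / 8 = 1.5.

1.5:1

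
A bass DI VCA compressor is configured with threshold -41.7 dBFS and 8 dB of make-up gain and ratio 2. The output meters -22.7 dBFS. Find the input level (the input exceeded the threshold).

Stripping the +8 dB make-up gives -30.7 dBFS at the gain stage.
Post-compression overshoot = -30.7 − (-41.7) = 11 dB.
Input overshoot = R × output overshoot = 22 dB → input = -41.7 + 22 = -19.7 dBFS.

-19.7 dBFS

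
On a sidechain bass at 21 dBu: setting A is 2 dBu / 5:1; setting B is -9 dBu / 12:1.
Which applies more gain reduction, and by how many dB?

A: overshoot 19 dB → output overshoot 3.8 dB → GR 15.2 dB.
B: overshoot 30 dB → output overshoot 2.5 dB → GR 27.5 dB.
Difference: 12.3 dB in favour of B.

B, by 12.3 dB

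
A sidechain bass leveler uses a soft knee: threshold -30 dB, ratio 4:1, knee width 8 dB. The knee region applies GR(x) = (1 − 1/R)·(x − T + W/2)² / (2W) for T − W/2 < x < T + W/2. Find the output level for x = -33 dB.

-33.046875 dB

x − T + W/2 = -33 − (-30) + 4 = 1.
GR = (1 − 1/4) × 1² / 16 = 0.75 × 1 / 16 = 0.046875 dB.
Output = -33 − 0.046875 = -33.046875 dB.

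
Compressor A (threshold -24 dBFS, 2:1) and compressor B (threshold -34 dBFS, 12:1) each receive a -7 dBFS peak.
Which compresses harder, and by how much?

A: 17 dB over, compressed to 8.5 dB over, so 8.5 dB of GR.
B: 27 dB over, compressed to 2.25 dB over, so 24.75 dB of GR.
B applies 16.25 dB more gain reduction.

B, by 16.25 dB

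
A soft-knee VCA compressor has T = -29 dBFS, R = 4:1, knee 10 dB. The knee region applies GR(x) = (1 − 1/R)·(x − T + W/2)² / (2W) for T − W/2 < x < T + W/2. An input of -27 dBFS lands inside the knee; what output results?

x − T + W/2 = -27 − (-29) + 5 = 7.
GR = (1 − 1/4) × 7² / 20 = 0.75 × 49 / 20 = 1.8375 dB.
Output = -27 − 1.8375 = -28.8375 dBFS.

-28.8375 dBFS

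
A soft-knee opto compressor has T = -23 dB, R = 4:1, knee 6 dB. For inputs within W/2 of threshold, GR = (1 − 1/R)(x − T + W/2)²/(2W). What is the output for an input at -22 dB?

-23 dB

x − T + W/2 = -22 − (-23) + 3 = 4.
GR = (1 − 1/4) × 4² / 12 = 0.75 × 16 / 12 = 1 dB.
Output = -22 − 1 = -23 dB.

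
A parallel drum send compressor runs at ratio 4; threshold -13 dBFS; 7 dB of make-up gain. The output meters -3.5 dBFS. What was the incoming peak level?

-3 dBFS

Stripping the +7 dB make-up gives -10.5 dBFS at the gain stage.
The compressed level sits -10.5 − (-13) = 2.5 dB over threshold.
Input overshoot = R × output overshoot = 10 dB → input = -13 + 10 = -3 dBFS.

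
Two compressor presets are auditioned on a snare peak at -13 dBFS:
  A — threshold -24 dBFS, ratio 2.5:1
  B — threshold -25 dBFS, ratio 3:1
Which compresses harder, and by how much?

A: overshoot 11 dB → output overshoot 4.4 dB → GR 6.6 dB.
B: overshoot 12 dB → output overshoot 4 dB → GR 8 dB.
B applies 1.4 dB more gain reduction.

B, by 1.4 dB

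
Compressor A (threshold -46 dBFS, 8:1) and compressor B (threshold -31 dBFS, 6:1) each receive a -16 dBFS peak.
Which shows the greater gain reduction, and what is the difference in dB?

A, by 13.75 dB

A: overshoot 30 dB → output overshoot 3.75 dB → GR 26.25 dB.
B: overshoot 15 dB → output overshoot 2.5 dB → GR 12.5 dB.
A reduces 13.75 dB more.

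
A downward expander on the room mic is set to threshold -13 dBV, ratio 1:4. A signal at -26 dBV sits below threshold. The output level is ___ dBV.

Undershoot = (-13) − (-26) = 13 dB.
At 1:4, that expands to 52 dB under threshold.
Output = -13 − 52 = -65 dBV.

-65 dBV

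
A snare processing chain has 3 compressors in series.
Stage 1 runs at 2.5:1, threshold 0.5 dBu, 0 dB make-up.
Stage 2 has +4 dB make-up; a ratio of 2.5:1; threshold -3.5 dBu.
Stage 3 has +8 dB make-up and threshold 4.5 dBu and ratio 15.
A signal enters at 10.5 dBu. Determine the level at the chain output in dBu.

Stage 1: overshoot 10 dB → 10/2.5 = 4 dB → 4.5 dBu.
Stage 2: 4.5 dBu is 8 dB over -3.5 dBu; at 2.5:1 that becomes 3.2 dB over, giving -0.3 dBu; +4 dB make-up → 3.7 dBu.
Stage 3: below threshold (3.7 ≤ 4.5); passes unchanged; make-up brings it to 11.7 dBu.

11.7 dBu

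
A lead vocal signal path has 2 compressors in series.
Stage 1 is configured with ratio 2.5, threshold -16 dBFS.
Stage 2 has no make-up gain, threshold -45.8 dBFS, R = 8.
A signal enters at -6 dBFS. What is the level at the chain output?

-41.575 dBFS

Stage 1: overshoot 10 dB → 10/2.5 = 4 dB → -12 dBFS.
Stage 2: -12 dBFS is 33.8 dB over -45.8 dBFS; at 8:1 that becomes 4.225 dB over, giving -41.575 dBFS.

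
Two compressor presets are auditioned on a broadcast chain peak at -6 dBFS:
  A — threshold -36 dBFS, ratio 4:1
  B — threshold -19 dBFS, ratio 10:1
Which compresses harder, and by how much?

A: overshoot 30 dB → output overshoot 7.5 dB → GR 22.5 dB.
B: overshoot 13 dB → output overshoot 1.3 dB → GR 11.7 dB.
Difference: 10.8 dB in favour of A.

A, by 10.8 dB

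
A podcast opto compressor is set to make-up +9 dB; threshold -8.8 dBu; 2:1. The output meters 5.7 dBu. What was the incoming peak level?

2.2 dBu

Stripping the +9 dB make-up gives -3.3 dBu at the gain stage.
Post-compression overshoot = -3.3 − (-8.8) = 5.5 dB.
Input overshoot = R × output overshoot = 11 dB → input = -8.8 + 11 = 2.2 dBu.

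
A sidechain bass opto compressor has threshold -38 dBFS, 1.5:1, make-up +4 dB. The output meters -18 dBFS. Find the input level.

-14 dBFS

Before make-up, the level was -18 − 4 = -22 dBFS.
That's 16 dB above the -38 dBFS threshold.
Undo the ratio: input overshoot = 16 × 1.5 = 24 dB, giving input = -14 dBFS.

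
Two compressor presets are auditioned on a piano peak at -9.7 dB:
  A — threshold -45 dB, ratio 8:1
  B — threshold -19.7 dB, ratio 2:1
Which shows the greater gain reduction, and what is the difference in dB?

A, by 25.8875 dB

A: overshoot 35.3 dB → output overshoot 4.4125 dB → GR 30.8875 dB.
B: overshoot 10 dB → output overshoot 5 dB → GR 5 dB.
Difference: 25.8875 dB in favour of A.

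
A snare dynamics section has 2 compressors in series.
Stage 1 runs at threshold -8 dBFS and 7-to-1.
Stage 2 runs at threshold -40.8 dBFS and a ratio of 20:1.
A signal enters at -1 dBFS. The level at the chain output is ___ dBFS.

-39.11 dBFS

Stage 1: -1 dBFS is 7 dB over -8 dBFS; at 7:1 that becomes 1 dB over, giving -7 dBFS.
Stage 2: overshoot 33.8 dB → 33.8/20 = 1.69 dB → -39.11 dBFS.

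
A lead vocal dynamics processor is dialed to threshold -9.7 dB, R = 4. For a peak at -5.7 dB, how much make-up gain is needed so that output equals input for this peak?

Without make-up, output = threshold + overshoot/4 = -9.7 + 1 = -8.7 dB.
Gap to target: 3 dB.

3 dB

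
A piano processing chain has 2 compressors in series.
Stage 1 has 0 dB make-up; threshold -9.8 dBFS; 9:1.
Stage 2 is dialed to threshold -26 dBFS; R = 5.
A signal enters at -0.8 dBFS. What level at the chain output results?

-22.56 dBFS

Stage 1: overshoot 9 dB → 9/9 = 1 dB → -8.8 dBFS.
Stage 2: overshoot 17.2 dB → 17.2/5 = 3.44 dB → -22.56 dBFS.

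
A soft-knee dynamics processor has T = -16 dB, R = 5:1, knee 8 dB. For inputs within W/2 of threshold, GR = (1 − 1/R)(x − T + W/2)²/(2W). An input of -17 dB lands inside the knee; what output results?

x − T + W/2 = -17 − (-16) + 4 = 3.
GR = (1 − 1/5) × 3² / 16 = 0.8 × 9 / 16 = 0.45 dB.
Output = -17 − 0.45 = -17.45 dB.

-17.45 dB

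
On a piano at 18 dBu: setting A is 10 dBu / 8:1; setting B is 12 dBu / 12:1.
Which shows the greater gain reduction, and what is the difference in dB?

A: 8 dB over, compressed to 1 dB over, so 7 dB of GR.
B: 6 dB over, compressed to 0.5 dB over, so 5.5 dB of GR.
A applies 1.5 dB more gain reduction.

A, by 1.5 dB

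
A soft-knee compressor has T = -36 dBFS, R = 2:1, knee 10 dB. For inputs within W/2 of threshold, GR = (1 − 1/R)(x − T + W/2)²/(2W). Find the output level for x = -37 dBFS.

-37.4 dBFS

x − T + W/2 = -37 − (-36) + 5 = 4.
GR = (1 − 1/2) × 4² / 20 = 0.5 × 16 / 20 = 0.4 dB.
Output = -37 − 0.4 = -37.4 dBFS.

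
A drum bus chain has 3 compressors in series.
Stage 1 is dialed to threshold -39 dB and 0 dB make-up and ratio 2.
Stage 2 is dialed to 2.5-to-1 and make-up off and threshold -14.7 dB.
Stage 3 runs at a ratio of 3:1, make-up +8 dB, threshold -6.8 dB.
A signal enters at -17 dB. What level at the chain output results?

Stage 1: 22 dB above -39 dB, reduced 2:1 to 11 dB above → -28 dB.
Stage 2: below threshold (-28 ≤ -14.7); passes unchanged; output -28 dB.
Stage 3: -28 dB is at or below the -6.8 dB threshold — no compression; make-up brings it to -20 dB.

-20 dB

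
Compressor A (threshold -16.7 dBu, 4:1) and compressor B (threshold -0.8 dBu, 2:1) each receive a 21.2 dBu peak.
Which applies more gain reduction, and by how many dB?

A, by 17.425 dB

A: overshoot 37.9 dB → output overshoot 9.475 dB → GR 28.425 dB.
B: overshoot 22 dB → output overshoot 11 dB → GR 11 dB.
A reduces 17.425 dB more.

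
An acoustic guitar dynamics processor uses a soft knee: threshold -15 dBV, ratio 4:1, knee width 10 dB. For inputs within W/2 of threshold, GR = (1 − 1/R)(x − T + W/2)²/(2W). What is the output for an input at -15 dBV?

-15.9375 dBV

x − T + W/2 = -15 − (-15) + 5 = 5.
GR = (1 − 1/4) × 5² / 20 = 0.75 × 25 / 20 = 0.9375 dB.
Output = -15 − 0.9375 = -15.9375 dBV.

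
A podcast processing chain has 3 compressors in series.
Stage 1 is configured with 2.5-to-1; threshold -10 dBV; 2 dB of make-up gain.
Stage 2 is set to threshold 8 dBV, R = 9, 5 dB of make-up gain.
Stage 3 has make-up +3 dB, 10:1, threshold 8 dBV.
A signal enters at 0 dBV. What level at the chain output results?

Stage 1: 0 dBV is 10 dB over -10 dBV; at 2.5:1 that becomes 4 dB over, giving -6 dBV; +2 dB make-up → -4 dBV.
Stage 2: below threshold (-4 ≤ 8); passes unchanged; make-up brings it to 1 dBV.
Stage 3: below threshold (1 ≤ 8); passes unchanged; make-up brings it to 4 dBV.

4 dBV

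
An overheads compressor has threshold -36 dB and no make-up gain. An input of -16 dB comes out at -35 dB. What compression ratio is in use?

Input overshoot = -16 − (-36) = 20 dB; output overshoot = -35 − (-36) = 1 dB.
Ratio = 20 / 1 = 20.

20:1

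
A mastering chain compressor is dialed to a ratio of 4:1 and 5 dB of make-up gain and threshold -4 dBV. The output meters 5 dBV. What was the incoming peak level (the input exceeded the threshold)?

Stripping the +5 dB make-up gives 0 dBV at the gain stage.
That's 4 dB above the -4 dBV threshold.
Undo the ratio: input overshoot = 4 × 4 = 16 dB, giving input = 12 dBV.

12 dBV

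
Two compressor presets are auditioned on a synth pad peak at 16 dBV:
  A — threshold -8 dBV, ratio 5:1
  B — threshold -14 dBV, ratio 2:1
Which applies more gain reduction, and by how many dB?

A, by 4.2 dB

A: overshoot 24 dB → output overshoot 4.8 dB → GR 19.2 dB.
B: overshoot 30 dB → output overshoot 15 dB → GR 15 dB.
A reduces 4.2 dB more.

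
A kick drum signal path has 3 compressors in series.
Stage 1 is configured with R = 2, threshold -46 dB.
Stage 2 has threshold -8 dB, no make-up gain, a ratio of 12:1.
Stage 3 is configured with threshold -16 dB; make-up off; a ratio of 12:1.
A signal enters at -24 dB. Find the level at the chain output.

-35 dB

Stage 1: 22 dB above -46 dB, reduced 2:1 to 11 dB above → -35 dB.
Stage 2: -35 dB is at or below the -8 dB threshold — no compression; output -35 dB.
Stage 3: -35 dB is at or below the -16 dB threshold — no compression; output -35 dB.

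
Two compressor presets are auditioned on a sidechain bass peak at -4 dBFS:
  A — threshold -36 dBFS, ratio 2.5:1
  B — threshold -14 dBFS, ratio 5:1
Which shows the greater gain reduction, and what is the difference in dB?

A, by 11.2 dB

A: 32 dB over, compressed to 12.8 dB over, so 19.2 dB of GR.
B: 10 dB over, compressed to 2 dB over, so 8 dB of GR.
A reduces 11.2 dB more.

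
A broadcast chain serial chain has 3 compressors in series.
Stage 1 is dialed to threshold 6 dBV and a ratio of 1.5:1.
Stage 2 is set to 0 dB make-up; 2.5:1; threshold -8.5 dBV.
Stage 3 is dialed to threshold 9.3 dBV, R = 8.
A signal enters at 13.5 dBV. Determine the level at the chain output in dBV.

-0.7 dBV

Stage 1: 13.5 dBV is 7.5 dB over 6 dBV; at 1.5:1 that becomes 5 dB over, giving 11 dBV.
Stage 2: 19.5 dB above -8.5 dBV, reduced 2.5:1 to 7.8 dB above → -0.7 dBV.
Stage 3: -0.7 dBV ≤ 9.3 dBV, so stage 3 doesn't engage; output -0.7 dBV.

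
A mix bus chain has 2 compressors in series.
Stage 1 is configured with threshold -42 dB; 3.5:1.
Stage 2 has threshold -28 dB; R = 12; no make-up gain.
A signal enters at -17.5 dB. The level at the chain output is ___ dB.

Stage 1: overshoot 24.5 dB → 24.5/3.5 = 7 dB → -35 dB.
Stage 2: -35 dB is at or below the -28 dB threshold — no compression; output -35 dB.

-35 dB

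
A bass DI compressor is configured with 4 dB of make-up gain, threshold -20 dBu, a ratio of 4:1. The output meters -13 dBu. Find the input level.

-8 dBu

Remove make-up: -13 − 4 = -17 dBu.
Post-compression overshoot = -17 − (-20) = 3 dB.
Undo the ratio: input overshoot = 3 × 4 = 12 dB, giving input = -8 dBu.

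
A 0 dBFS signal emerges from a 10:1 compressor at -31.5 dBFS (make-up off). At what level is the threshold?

-35 dBFS

Input is 35 dB above T (since output overshoot × R = input overshoot: (-31.5 − T)·10 = 0 − T gives T = -35 dBFS).
Check: -35 + (0 − (-35))/10 = -35 + 3.5 = -31.5 dBFS. ✓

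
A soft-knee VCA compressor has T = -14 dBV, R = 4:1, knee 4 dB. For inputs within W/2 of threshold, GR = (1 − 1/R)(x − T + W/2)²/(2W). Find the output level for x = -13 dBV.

-13.84375 dBV

x − T + W/2 = -13 − (-14) + 2 = 3.
GR = (1 − 1/4) × 3² / 8 = 0.75 × 9 / 8 = 0.84375 dB.
Output = -13 − 0.84375 = -13.84375 dBV.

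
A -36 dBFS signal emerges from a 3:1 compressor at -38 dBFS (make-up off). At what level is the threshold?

Input is 3 dB above T (since output overshoot × R = input overshoot: (-38 − T)·3 = -36 − T gives T = -39 dBFS).
Check: -39 + (-36 − (-39))/3 = -39 + 1 = -38 dBFS. ✓

-39 dBFS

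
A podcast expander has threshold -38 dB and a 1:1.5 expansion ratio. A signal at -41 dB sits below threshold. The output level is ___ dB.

-42.5 dB

Below threshold, a 1:1.5 expander applies gain = (1.5−1)×(T − x) of attenuation.
(1.5−1) × 3 = 1.5 dB, so output = -41 − 1.5 = -42.5 dB.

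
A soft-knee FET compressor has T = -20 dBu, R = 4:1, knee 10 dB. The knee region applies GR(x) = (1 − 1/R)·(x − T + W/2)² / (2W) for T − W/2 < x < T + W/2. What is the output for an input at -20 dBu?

-20.9375 dBu

x − T + W/2 = -20 − (-20) + 5 = 5.
GR = (1 − 1/4) × 5² / 20 = 0.75 × 25 / 20 = 0.9375 dB.
Output = -20 − 0.9375 = -20.9375 dBu.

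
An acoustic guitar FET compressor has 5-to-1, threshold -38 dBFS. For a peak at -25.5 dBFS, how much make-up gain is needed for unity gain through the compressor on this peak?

10 dB

Without make-up, output = threshold + overshoot/5 = -38 + 2.5 = -35.5 dBFS.
Gap to target: 10 dB.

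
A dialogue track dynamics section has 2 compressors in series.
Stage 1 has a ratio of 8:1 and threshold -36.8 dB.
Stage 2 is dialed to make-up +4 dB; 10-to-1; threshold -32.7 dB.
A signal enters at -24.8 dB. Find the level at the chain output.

-31.3 dB

Stage 1: overshoot 12 dB → 12/8 = 1.5 dB → -35.3 dB.
Stage 2: -35.3 dB is at or below the -32.7 dB threshold — no compression; make-up brings it to -31.3 dB.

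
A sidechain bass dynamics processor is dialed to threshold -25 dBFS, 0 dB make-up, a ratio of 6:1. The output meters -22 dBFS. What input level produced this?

That's 3 dB above the -25 dBFS threshold.
Before 6:1 compression the overshoot was 3 × 6 = 18 dB, so input = -25 + 18 = -7 dBFS.

-7 dBFS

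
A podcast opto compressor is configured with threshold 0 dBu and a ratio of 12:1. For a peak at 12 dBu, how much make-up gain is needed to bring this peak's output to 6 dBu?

5 dB

Overshoot 12 dB → 12/12 = 1 dB after compression, so the compressed level is 0 + 1 = 1 dBu.
Make-up = target − compressed = 6 − 1 = 5 dB.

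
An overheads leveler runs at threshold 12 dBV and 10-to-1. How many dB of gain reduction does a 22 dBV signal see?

Overshoot = 22 − 12 = 10 dB.
At 10:1, output sits 10/10 = 1 dB above threshold.
Gain reduction = 10 − 1 = 9 dB.

9 dB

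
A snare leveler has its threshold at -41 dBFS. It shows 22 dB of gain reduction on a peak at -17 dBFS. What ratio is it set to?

12:1

Input overshoot = -17 − (-41) = 24 dB.
Output overshoot = 24 − 22 = 2 dB.
Ratio = input overshoot / output overshoot = 24 / 2 = 12.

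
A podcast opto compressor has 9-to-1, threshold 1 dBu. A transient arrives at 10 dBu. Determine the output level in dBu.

The input is 9 dB above the 1 dBu threshold.
The 9 dB excess becomes 1 dB after 9:1 reduction.
Output = 1 + 1 = 2 dBu.

2 dBu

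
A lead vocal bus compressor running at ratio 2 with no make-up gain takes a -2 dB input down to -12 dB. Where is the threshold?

Gain reduction = -2 − (-12) = 10 dB; output overshoot = GR / (R − 1) = 10 / 1 = 10 dB.
Threshold = output − output overshoot = -12 − 10 = -22 dB.

-22 dB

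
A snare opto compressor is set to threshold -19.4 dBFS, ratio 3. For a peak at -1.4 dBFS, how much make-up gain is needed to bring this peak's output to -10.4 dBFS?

Without make-up, output = threshold + overshoot/3 = -19.4 + 6 = -13.4 dBFS.
Gap to target: 3 dB.

3 dB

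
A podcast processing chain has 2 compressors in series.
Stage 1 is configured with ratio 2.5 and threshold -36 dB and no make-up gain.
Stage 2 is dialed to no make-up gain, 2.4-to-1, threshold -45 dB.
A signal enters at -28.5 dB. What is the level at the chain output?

-40 dB

Stage 1: 7.5 dB above -36 dB, reduced 2.5:1 to 3 dB above → -33 dB.
Stage 2: 12 dB above -45 dB, reduced 2.4:1 to 5 dB above → -40 dB.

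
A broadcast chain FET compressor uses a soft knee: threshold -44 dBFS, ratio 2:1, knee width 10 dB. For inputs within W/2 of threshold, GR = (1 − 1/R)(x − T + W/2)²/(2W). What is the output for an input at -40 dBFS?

-42.025 dBFS

x − T + W/2 = -40 − (-44) + 5 = 9.
GR = (1 − 1/2) × 9² / 20 = 0.5 × 81 / 20 = 2.025 dB.
Output = -40 − 2.025 = -42.025 dBFS.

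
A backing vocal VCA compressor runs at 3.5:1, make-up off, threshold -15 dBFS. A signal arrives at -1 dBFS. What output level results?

-11 dBFS

Overshoot: -1 − (-15) = 14 dB.
3.5:1 compression reduces that to 14/3.5 = 4 dB over.
That puts the output at -11 dBFS.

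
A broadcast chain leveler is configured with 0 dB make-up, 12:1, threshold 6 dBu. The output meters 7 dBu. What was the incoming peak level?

That's 1 dB above the 6 dBu threshold.
Before 12:1 compression the overshoot was 1 × 12 = 12 dB, so input = 6 + 12 = 18 dBu.

18 dBu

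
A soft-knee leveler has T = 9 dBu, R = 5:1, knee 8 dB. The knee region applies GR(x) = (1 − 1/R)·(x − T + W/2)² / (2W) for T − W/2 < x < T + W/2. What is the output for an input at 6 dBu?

5.95 dBu

x − T + W/2 = 6 − 9 + 4 = 1.
GR = (1 − 1/5) × 1² / 16 = 0.8 × 1 / 16 = 0.05 dB.
Output = 6 − 0.05 = 5.95 dBu.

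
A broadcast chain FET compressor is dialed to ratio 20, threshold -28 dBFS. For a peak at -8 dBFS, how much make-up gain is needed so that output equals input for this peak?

19 dB

The peak compresses to -28 + 20/20 = -27 dBFS.
To reach -8 dBFS requires -8 − (-27) = 19 dB of make-up.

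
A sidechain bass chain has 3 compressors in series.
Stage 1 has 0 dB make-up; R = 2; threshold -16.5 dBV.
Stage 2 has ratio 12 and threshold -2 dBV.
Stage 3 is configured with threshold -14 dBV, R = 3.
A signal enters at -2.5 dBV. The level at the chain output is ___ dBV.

Stage 1: 14 dB above -16.5 dBV, reduced 2:1 to 7 dB above → -9.5 dBV.
Stage 2: -9.5 dBV is at or below the -2 dBV threshold — no compression; output -9.5 dBV.
Stage 3: overshoot 4.5 dB → 4.5/3 = 1.5 dB → -12.5 dBV.

-12.5 dBV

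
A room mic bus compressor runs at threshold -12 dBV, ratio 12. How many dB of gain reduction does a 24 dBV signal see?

24 dBV exceeds the threshold by 36 dB.
After 12:1 compression the overshoot becomes 36/12 = 3 dB.
Gain reduction = 36 − 3 = 33 dB.

33 dB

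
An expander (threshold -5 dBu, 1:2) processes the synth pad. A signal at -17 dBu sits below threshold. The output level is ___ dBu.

The input is 12 dB below the -5 dBu threshold.
A 1:2 expander multiplies undershoot by 2: 12 × 2 = 24 dB below threshold.
Output = -5 − 24 = -29 dBu.

-29 dBu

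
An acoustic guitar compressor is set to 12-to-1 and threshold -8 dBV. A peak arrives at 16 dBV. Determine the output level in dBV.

The input is 24 dB above the -8 dBV threshold.
The 24 dB excess becomes 2 dB after 12:1 reduction.
So the level is -8 + 2 = -6 dBV.

-6 dBV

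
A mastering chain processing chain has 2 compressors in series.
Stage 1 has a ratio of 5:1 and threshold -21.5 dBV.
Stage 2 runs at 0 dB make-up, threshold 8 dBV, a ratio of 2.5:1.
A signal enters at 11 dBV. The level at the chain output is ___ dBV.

-15 dBV

Stage 1: 32.5 dB above -21.5 dBV, reduced 5:1 to 6.5 dB above → -15 dBV.
Stage 2: -15 dBV ≤ 8 dBV, so stage 2 doesn't engage; output -15 dBV.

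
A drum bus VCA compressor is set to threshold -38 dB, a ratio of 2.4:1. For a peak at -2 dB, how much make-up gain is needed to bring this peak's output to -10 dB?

Overshoot 36 dB → 36/2.4 = 15 dB after compression, so the compressed level is -38 + 15 = -23 dB.
Make-up = target − compressed = -10 − (-23) = 13 dB.

13 dB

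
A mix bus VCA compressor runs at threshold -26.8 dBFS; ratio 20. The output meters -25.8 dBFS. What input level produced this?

-6.8 dBFS

Post-compression overshoot = -25.8 − (-26.8) = 1 dB.
Input overshoot = R × output overshoot = 20 dB → input = -26.8 + 20 = -6.8 dBFS.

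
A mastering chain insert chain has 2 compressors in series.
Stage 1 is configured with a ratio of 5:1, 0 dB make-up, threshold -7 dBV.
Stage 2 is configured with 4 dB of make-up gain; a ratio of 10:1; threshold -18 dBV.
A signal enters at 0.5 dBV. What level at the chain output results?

-12.75 dBV

Stage 1: 0.5 dBV is 7.5 dB over -7 dBV; at 5:1 that becomes 1.5 dB over, giving -5.5 dBV.
Stage 2: 12.5 dB above -18 dBV, reduced 10:1 to 1.25 dB above → -16.75 dBV; +4 dB make-up → -12.75 dBV.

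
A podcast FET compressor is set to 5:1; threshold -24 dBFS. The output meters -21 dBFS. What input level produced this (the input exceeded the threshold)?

-9 dBFS

Post-compression overshoot = -21 − (-24) = 3 dB.
Input overshoot = R × output overshoot = 15 dB → input = -24 + 15 = -9 dBFS.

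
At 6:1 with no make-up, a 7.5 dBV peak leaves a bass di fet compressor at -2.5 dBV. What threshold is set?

Let T be the threshold. Output overshoot = (input overshoot)/R, so -2.5 − T = (7.5 − T)/6.
6·(-2.5 − T) = 7.5 − T → 5·T = -15 − 7.5 = -22.5.
T = -22.5/5 = -4.5 dBV.

-4.5 dBV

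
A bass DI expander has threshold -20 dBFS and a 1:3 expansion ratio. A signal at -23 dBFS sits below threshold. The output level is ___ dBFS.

The input is 3 dB below the -20 dBFS threshold.
A 1:3 expander multiplies undershoot by 3: 3 × 3 = 9 dB below threshold.
Output = -20 − 9 = -29 dBFS.

-29 dBFS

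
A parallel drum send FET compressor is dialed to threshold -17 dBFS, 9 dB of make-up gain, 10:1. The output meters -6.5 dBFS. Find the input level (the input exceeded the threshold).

-2 dBFS

Stripping the +9 dB make-up gives -15.5 dBFS at the gain stage.
That's 1.5 dB above the -17 dBFS threshold.
Before 10:1 compression the overshoot was 1.5 × 10 = 15 dB, so input = -17 + 15 = -2 dBFS.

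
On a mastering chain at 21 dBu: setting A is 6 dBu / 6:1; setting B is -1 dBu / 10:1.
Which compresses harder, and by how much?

A: overshoot 15 dB → output overshoot 2.5 dB → GR 12.5 dB.
B: overshoot 22 dB → output overshoot 2.2 dB → GR 19.8 dB.
Difference: 7.3 dB in favour of B.

B, by 7.3 dB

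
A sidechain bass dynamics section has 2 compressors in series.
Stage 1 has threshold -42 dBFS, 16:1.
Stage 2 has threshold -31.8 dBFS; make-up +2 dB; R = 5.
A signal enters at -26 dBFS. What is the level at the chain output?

Stage 1: overshoot 16 dB → 16/16 = 1 dB → -41 dBFS.
Stage 2: -41 dBFS is at or below the -31.8 dBFS threshold — no compression; make-up brings it to -39 dBFS.

-39 dBFS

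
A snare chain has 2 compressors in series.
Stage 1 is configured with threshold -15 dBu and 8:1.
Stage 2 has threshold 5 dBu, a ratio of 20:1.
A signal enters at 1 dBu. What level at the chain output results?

-13 dBu

Stage 1: 16 dB above -15 dBu, reduced 8:1 to 2 dB above → -13 dBu.
Stage 2: below threshold (-13 ≤ 5); passes unchanged; output -13 dBu.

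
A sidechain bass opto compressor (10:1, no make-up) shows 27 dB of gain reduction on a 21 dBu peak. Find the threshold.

Gain reduction = 21 − (-6) = 27 dB; output overshoot = GR / (R − 1) = 27 / 9 = 3 dB.
Threshold = output − output overshoot = -6 − 3 = -9 dBu.

-9 dBu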